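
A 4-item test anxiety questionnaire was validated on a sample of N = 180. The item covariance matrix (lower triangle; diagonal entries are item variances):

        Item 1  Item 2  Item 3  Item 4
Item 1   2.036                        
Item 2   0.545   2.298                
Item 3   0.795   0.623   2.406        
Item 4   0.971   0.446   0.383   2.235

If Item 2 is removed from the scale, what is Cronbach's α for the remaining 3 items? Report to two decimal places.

Cronbach's α = 0.59

Remaining items: Item 1, Item 3, Item 4 (k = 3).
Σσᵢ² = 2.036 + 2.406 + 2.235 = 6.677
σ²_total = 6.677 + 2 × 2.149 = 10.975
α (item deleted) = (3/2)·(1 − 6.677/10.975) = 0.59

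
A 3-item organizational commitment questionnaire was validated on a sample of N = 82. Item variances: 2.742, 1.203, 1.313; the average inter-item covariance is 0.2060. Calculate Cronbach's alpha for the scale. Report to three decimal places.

Σσᵢ² = 2.742 + 1.203 + 1.313 = 5.258
Sum of the 3 distinct covariances = 3 × 0.2060 = 0.6180
Var(T) = Σσᵢ² + 2·Σcov = 5.258 + 2 × 0.6180 = 6.4940
α = (3/2)·(1 − 5.258/6.4940) = 0.285

Cronbach's alpha = 0.285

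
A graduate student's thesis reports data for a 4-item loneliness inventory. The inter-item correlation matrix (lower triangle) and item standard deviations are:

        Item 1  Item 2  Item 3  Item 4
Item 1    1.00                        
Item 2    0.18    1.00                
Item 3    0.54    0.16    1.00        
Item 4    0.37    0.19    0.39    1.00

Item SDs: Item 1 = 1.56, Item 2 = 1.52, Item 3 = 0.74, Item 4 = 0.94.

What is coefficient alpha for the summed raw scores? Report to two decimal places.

Σσ²ᵢ = 1.56² + 1.52² + 0.74² + 0.94² = 6.1752
Covariances σ_ij = r_ij · s_i · s_j:
  σ(Item 1,Item 2) = 0.18 × 1.56 × 1.52 = 0.4268
  σ(Item 1,Item 3) = 0.54 × 1.56 × 0.74 = 0.6234
  σ(Item 1,Item 4) = 0.37 × 1.56 × 0.94 = 0.5426
  σ(Item 2,Item 3) = 0.16 × 1.52 × 0.74 = 0.1800
  σ(Item 2,Item 4) = 0.19 × 1.52 × 0.94 = 0.2715
  σ(Item 3,Item 4) = 0.39 × 0.74 × 0.94 = 0.2713
σ²_T = Σσ²ᵢ + 2·Σσ_ij = 6.1752 + 2 × 2.3156 = 10.8064
α = (4/3)·(1 − 6.1752/10.8064) = 0.57

coefficient alpha = 0.57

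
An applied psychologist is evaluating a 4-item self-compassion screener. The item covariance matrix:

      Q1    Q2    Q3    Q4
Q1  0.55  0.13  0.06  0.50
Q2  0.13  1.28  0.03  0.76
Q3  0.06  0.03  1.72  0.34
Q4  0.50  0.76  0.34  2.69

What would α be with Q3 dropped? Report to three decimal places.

α = 0.571

Remaining items: Q1, Q2, Q4 (k = 3).
sum of item variances = 0.55 + 1.28 + 2.69 = 4.52
total variance = 4.52 + 2 × 1.39 = 7.30
α (item deleted) = (3/2)·(1 − 4.52/7.30) = 0.571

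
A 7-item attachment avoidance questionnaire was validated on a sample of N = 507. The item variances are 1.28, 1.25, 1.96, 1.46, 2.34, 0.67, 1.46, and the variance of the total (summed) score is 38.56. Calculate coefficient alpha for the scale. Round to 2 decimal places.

coefficient alpha = 0.85

sum of item variances = 1.28 + 1.25 + 1.96 + 1.46 + 2.34 + 0.67 + 1.46 = 10.42
α = (k/(k−1))·(1 − sum of item variances/σ²_total) = (7/6)·(1 − 10.42/38.56) = 0.85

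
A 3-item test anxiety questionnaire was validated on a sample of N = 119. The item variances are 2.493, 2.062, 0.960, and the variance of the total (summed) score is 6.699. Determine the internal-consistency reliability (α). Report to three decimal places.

α = 0.265

sum of item variances = 2.493 + 2.062 + 0.960 = 5.515
α = (k/(k−1))·(1 − sum of item variances/Var(T)) = (3/2)·(1 − 5.515/6.699) = 0.265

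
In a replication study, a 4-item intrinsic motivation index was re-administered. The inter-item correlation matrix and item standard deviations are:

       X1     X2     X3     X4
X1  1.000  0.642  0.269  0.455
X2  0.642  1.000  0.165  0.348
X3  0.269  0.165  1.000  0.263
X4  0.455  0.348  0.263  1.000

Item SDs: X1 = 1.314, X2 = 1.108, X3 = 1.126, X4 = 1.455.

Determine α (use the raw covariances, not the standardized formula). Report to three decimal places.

α = 0.690

Σσ²ᵢ = 1.314² + 1.108² + 1.126² + 1.455² = 6.3392
Covariances σ_ij = r_ij · s_i · s_j:
  σ(X1,X2) = 0.642 × 1.314 × 1.108 = 0.9347
  σ(X1,X3) = 0.269 × 1.314 × 1.126 = 0.3980
  σ(X1,X4) = 0.455 × 1.314 × 1.455 = 0.8699
  σ(X2,X3) = 0.165 × 1.108 × 1.126 = 0.2059
  σ(X2,X4) = 0.348 × 1.108 × 1.455 = 0.5610
  σ(X3,X4) = 0.263 × 1.126 × 1.455 = 0.4309
σ²_T = Σσ²ᵢ + 2·Σσ_ij = 6.3392 + 2 × 3.4004 = 13.1400
α = (4/3)·(1 − 6.3392/13.1400) = 0.690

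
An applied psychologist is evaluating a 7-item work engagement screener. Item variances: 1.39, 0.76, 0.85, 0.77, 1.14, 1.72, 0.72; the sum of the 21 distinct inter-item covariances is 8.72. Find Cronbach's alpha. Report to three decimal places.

sum of item variances = 1.39 + 0.76 + 0.85 + 0.77 + 1.14 + 1.72 + 0.72 = 7.35
Sum of distinct covariances = 8.72
total variance = sum of item variances + 2·Σcov = 7.35 + 2 × 8.72 = 24.79
α = (7/6)·(1 − 7.35/24.79) = 0.821

α = 0.821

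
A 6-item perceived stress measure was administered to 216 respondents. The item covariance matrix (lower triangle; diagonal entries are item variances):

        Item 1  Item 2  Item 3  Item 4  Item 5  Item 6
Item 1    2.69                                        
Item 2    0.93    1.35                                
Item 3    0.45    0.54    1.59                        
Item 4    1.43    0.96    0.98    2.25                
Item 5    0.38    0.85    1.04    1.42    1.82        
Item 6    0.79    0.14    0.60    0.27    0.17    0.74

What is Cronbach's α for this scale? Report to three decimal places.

sum of item variances = 2.69 + 1.35 + 1.59 + 2.25 + 1.82 + 0.74 = 10.44
Σ_{i<j} σ_ij = 10.95
σ²_T = 10.44 + 2 × 10.95 = 32.34
α = (k/(k−1))·(1 − sum of item variances/σ²_T) = (6/5)·(1 − 10.44/32.34) = 0.813

α = 0.813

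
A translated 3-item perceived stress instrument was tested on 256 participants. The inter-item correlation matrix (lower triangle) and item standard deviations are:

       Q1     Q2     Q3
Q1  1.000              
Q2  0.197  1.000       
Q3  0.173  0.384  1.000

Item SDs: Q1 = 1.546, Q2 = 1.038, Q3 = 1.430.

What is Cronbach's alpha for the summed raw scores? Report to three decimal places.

Σσ²ᵢ = 1.546² + 1.038² + 1.430² = 5.5125
Covariances σ_ij = r_ij · s_i · s_j:
  σ(Q1,Q2) = 0.197 × 1.546 × 1.038 = 0.3161
  σ(Q1,Q3) = 0.173 × 1.546 × 1.430 = 0.3825
  σ(Q2,Q3) = 0.384 × 1.038 × 1.430 = 0.5700
σ²_T = Σσ²ᵢ + 2·Σσ_ij = 5.5125 + 2 × 1.2686 = 8.0497
α = (3/2)·(1 − 5.5125/8.0497) = 0.473

Cronbach's alpha = 0.473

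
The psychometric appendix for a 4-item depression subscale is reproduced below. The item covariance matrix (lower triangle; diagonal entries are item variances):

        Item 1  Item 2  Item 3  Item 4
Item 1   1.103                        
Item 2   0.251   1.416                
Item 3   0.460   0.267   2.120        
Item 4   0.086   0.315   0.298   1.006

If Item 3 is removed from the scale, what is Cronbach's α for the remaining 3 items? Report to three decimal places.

Remaining items: Item 1, Item 2, Item 4 (k = 3).
Σσ²ᵢ = 1.103 + 1.416 + 1.006 = 3.525
Var(T) = 3.525 + 2 × 0.652 = 4.829
α (item deleted) = (3/2)·(1 − 3.525/4.829) = 0.405

α = 0.405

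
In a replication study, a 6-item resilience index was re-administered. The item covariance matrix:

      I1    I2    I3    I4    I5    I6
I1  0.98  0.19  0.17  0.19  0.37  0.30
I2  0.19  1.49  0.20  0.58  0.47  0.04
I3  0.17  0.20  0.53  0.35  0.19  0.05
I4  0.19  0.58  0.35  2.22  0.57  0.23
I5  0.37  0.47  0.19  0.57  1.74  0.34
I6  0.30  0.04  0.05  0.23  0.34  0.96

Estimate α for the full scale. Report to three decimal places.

α = 0.620

Σσ²ᵢ = 0.98 + 1.49 + 0.53 + 2.22 + 1.74 + 0.96 = 7.92
Sum of off-diagonal covariances = 4.24
Var(T) = 7.92 + 2 × 4.24 = 16.40
α = (k/(k−1))·(1 − Σσ²ᵢ/Var(T)) = (6/5)·(1 − 7.92/16.40) = 0.620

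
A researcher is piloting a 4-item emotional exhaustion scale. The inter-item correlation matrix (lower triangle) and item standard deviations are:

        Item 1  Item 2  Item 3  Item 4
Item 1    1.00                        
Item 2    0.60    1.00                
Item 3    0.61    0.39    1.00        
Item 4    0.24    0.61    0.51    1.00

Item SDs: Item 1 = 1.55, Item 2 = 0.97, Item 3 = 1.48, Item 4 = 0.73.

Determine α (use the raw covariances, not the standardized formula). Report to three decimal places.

α = 0.768

Σσ²ᵢ = 1.55² + 0.97² + 1.48² + 0.73² = 6.0667
Covariances σ_ij = r_ij · s_i · s_j:
  σ(Item 1,Item 2) = 0.60 × 1.55 × 0.97 = 0.9021
  σ(Item 1,Item 3) = 0.61 × 1.55 × 1.48 = 1.3993
  σ(Item 1,Item 4) = 0.24 × 1.55 × 0.73 = 0.2716
  σ(Item 2,Item 3) = 0.39 × 0.97 × 1.48 = 0.5599
  σ(Item 2,Item 4) = 0.61 × 0.97 × 0.73 = 0.4319
  σ(Item 3,Item 4) = 0.51 × 1.48 × 0.73 = 0.5510
σ²_T = Σσ²ᵢ + 2·Σσ_ij = 6.0667 + 2 × 4.1158 = 14.2983
α = (4/3)·(1 − 6.0667/14.2983) = 0.768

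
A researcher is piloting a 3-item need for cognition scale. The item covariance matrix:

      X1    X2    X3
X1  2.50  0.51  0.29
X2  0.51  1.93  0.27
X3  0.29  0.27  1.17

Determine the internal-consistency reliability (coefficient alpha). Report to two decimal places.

coefficient alpha = 0.41

Σσᵢ² = 2.50 + 1.93 + 1.17 = 5.60
Sum of the distinct covariances = 1.07
total variance = 5.60 + 2 × 1.07 = 7.74
α = (k/(k−1))·(1 − Σσᵢ²/total variance) = (3/2)·(1 − 5.60/7.74) = 0.41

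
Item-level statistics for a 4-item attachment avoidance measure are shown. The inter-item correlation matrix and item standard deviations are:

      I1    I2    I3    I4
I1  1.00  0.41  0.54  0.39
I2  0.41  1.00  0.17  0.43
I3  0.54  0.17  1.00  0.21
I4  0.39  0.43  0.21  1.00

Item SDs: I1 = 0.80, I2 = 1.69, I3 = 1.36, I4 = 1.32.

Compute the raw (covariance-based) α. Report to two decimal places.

α = 0.64

Σσ²ᵢ = 0.80² + 1.69² + 1.36² + 1.32² = 7.0881
Covariances σ_ij = r_ij · s_i · s_j:
  σ(I1,I2) = 0.41 × 0.80 × 1.69 = 0.5543
  σ(I1,I3) = 0.54 × 0.80 × 1.36 = 0.5875
  σ(I1,I4) = 0.39 × 0.80 × 1.32 = 0.4118
  σ(I2,I3) = 0.17 × 1.69 × 1.36 = 0.3907
  σ(I2,I4) = 0.43 × 1.69 × 1.32 = 0.9592
  σ(I3,I4) = 0.21 × 1.36 × 1.32 = 0.3770
σ²_T = Σσ²ᵢ + 2·Σσ_ij = 7.0881 + 2 × 3.2805 = 13.6491
α = (4/3)·(1 − 7.0881/13.6491) = 0.64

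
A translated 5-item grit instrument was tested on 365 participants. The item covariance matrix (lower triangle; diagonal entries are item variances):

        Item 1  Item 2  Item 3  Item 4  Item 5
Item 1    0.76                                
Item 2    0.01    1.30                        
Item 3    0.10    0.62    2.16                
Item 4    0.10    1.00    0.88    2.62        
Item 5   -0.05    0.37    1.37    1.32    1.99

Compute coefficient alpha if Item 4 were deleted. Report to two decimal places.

α = 0.58

Remaining items: Item 1, Item 2, Item 3, Item 5 (k = 4).
Σσ²ᵢ = 0.76 + 1.30 + 2.16 + 1.99 = 6.21
σ²_T = 6.21 + 2 × 2.42 = 11.05
α (item deleted) = (4/3)·(1 − 6.21/11.05) = 0.58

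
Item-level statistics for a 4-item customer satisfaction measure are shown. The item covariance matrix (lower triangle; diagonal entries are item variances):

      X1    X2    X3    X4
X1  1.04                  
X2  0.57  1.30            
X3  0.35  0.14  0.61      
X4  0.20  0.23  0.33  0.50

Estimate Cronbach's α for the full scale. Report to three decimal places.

ΣVar(i) = 1.04 + 1.30 + 0.61 + 0.50 = 3.45
Σ_{i<j} σ_ij = 1.82
σ²_T = 3.45 + 2 × 1.82 = 7.09
α = (k/(k−1))·(1 − ΣVar(i)/σ²_T) = (4/3)·(1 − 3.45/7.09) = 0.685

Cronbach's α = 0.685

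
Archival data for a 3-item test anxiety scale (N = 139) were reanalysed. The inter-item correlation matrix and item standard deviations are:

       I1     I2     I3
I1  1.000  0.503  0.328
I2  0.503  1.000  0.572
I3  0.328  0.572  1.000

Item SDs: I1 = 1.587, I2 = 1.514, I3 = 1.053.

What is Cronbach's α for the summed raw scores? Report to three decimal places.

Cronbach's α = 0.711

Σσ²ᵢ = 1.587² + 1.514² + 1.053² = 5.9196
Covariances σ_ij = r_ij · s_i · s_j:
  σ(I1,I2) = 0.503 × 1.587 × 1.514 = 1.2086
  σ(I1,I3) = 0.328 × 1.587 × 1.053 = 0.5481
  σ(I2,I3) = 0.572 × 1.514 × 1.053 = 0.9119
σ²_T = Σσ²ᵢ + 2·Σσ_ij = 5.9196 + 2 × 2.6686 = 11.2568
α = (3/2)·(1 − 5.9196/11.2568) = 0.711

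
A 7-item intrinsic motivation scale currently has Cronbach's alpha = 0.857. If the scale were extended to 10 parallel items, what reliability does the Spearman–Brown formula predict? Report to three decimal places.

Length factor m = 10/7 = 1.4286
α' = m·α / (1 + (m−1)·α)
   = 10/7 × 0.857 / (1 + (10/7 − 1) × 0.857)
   = 1.2243 / 1.3673 = 0.895

predicted reliability = 0.895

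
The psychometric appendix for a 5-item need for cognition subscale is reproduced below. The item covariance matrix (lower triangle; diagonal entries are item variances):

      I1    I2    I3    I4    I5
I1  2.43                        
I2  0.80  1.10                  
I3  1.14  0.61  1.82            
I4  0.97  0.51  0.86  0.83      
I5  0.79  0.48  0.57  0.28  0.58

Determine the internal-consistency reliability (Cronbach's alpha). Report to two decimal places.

sum of item variances = 2.43 + 1.10 + 1.82 + 0.83 + 0.58 = 6.76
Sum of the distinct covariances = 7.01
Var(T) = 6.76 + 2 × 7.01 = 20.78
α = (k/(k−1))·(1 − sum of item variances/Var(T)) = (5/4)·(1 − 6.76/20.78) = 0.84

Cronbach's alpha = 0.84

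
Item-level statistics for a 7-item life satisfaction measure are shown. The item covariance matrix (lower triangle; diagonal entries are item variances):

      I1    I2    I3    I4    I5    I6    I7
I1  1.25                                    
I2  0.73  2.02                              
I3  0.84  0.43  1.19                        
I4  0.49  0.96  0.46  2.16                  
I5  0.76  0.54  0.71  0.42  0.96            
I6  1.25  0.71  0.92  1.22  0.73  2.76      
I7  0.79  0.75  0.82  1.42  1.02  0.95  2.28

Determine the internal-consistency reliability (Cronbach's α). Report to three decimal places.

ΣVar(i) = 1.25 + 2.02 + 1.19 + 2.16 + 0.96 + 2.76 + 2.28 = 12.62
Sum of the distinct covariances = 16.92
σ²_total = 12.62 + 2 × 16.92 = 46.46
α = (k/(k−1))·(1 − ΣVar(i)/σ²_total) = (7/6)·(1 − 12.62/46.46) = 0.850

α = 0.850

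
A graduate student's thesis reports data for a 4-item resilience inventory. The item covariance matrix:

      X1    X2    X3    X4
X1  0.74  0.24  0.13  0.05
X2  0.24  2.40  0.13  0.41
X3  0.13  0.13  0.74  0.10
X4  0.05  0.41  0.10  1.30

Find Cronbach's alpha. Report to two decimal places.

Cronbach's alpha = 0.39

sum of item variances = 0.74 + 2.40 + 0.74 + 1.30 = 5.18
Sum of off-diagonal covariances = 1.06
Var(T) = 5.18 + 2 × 1.06 = 7.30
α = (k/(k−1))·(1 − sum of item variances/Var(T)) = (4/3)·(1 − 5.18/7.30) = 0.39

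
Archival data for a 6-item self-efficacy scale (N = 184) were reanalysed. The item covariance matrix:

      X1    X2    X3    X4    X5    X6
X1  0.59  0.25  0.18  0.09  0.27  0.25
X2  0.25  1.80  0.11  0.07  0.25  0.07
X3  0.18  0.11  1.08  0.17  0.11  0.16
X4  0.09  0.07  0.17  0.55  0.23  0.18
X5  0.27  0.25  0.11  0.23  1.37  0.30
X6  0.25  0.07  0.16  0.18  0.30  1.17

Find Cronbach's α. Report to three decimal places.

Σσᵢ² = 0.59 + 1.80 + 1.08 + 0.55 + 1.37 + 1.17 = 6.56
Sum of the distinct covariances = 2.69
Var(T) = 6.56 + 2 × 2.69 = 11.94
α = (k/(k−1))·(1 − Σσᵢ²/Var(T)) = (6/5)·(1 − 6.56/11.94) = 0.541

Cronbach's α = 0.541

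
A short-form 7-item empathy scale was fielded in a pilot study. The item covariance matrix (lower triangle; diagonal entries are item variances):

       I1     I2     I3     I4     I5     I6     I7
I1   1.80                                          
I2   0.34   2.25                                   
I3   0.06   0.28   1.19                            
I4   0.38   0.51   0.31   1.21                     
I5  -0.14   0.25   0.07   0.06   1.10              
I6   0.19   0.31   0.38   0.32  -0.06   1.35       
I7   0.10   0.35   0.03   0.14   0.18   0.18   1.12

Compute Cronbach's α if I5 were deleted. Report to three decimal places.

Remaining items: I1, I2, I3, I4, I6, I7 (k = 6).
ΣVar(i) = 1.80 + 2.25 + 1.19 + 1.21 + 1.35 + 1.12 = 8.92
σ²_total = 8.92 + 2 × 3.88 = 16.68
α (item deleted) = (6/5)·(1 − 8.92/16.68) = 0.558

α = 0.558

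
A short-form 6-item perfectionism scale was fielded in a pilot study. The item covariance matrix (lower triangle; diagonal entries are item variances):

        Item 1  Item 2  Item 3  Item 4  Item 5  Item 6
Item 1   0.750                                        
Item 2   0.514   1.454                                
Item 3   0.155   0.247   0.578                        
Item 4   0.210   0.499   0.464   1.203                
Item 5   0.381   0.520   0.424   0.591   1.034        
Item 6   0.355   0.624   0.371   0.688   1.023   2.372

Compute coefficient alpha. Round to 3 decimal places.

ΣVar(i) = 0.750 + 1.454 + 0.578 + 1.203 + 1.034 + 2.372 = 7.391
Sum of off-diagonal covariances = 7.066
total variance = 7.391 + 2 × 7.066 = 21.523
α = (k/(k−1))·(1 − ΣVar(i)/total variance) = (6/5)·(1 − 7.391/21.523) = 0.788

α = 0.788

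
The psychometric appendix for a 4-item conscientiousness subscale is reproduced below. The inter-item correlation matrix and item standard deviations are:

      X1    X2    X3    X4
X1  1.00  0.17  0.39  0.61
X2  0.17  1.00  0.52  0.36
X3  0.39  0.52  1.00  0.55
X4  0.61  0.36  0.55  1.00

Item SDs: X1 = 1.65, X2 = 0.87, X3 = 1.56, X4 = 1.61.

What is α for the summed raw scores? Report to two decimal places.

α = 0.75

Σσ²ᵢ = 1.65² + 0.87² + 1.56² + 1.61² = 8.5051
Covariances σ_ij = r_ij · s_i · s_j:
  σ(X1,X2) = 0.17 × 1.65 × 0.87 = 0.2440
  σ(X1,X3) = 0.39 × 1.65 × 1.56 = 1.0039
  σ(X1,X4) = 0.61 × 1.65 × 1.61 = 1.6205
  σ(X2,X3) = 0.52 × 0.87 × 1.56 = 0.7057
  σ(X2,X4) = 0.36 × 0.87 × 1.61 = 0.5043
  σ(X3,X4) = 0.55 × 1.56 × 1.61 = 1.3814
σ²_T = Σσ²ᵢ + 2·Σσ_ij = 8.5051 + 2 × 5.4598 = 19.4247
α = (4/3)·(1 − 8.5051/19.4247) = 0.75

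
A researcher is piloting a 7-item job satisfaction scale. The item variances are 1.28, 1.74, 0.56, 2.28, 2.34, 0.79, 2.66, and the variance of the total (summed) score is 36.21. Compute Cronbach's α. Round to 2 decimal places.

Cronbach's α = 0.79

Σσᵢ² = 1.28 + 1.74 + 0.56 + 2.28 + 2.34 + 0.79 + 2.66 = 11.65
α = (k/(k−1))·(1 − Σσᵢ²/σ²_total) = (7/6)·(1 − 11.65/36.21) = 0.79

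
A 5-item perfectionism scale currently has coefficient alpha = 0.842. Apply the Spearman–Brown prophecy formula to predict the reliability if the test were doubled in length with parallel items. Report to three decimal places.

predicted reliability = 0.914

Length factor m = 2
α' = m·α / (1 + (m−1)·α)
   = 2 × 0.842 / (1 + (2 − 1) × 0.842)
   = 1.6840 / 1.8420 = 0.914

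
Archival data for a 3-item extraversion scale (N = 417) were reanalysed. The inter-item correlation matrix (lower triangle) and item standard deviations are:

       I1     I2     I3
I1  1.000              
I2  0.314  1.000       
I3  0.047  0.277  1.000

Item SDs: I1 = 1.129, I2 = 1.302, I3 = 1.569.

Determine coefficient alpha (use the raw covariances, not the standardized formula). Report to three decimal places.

coefficient alpha = 0.435

Σσ²ᵢ = 1.129² + 1.302² + 1.569² = 5.4316
Covariances σ_ij = r_ij · s_i · s_j:
  σ(I1,I2) = 0.314 × 1.129 × 1.302 = 0.4616
  σ(I1,I3) = 0.047 × 1.129 × 1.569 = 0.0833
  σ(I2,I3) = 0.277 × 1.302 × 1.569 = 0.5659
σ²_T = Σσ²ᵢ + 2·Σσ_ij = 5.4316 + 2 × 1.1108 = 7.6532
α = (3/2)·(1 − 5.4316/7.6532) = 0.435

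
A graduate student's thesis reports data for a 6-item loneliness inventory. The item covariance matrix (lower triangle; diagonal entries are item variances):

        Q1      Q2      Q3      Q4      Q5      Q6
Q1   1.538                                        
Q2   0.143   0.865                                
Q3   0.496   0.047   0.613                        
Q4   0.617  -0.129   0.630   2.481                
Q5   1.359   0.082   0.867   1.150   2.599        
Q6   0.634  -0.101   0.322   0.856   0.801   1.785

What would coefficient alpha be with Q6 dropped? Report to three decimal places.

α = 0.706

Remaining items: Q1, Q2, Q3, Q4, Q5 (k = 5).
ΣVar(i) = 1.538 + 0.865 + 0.613 + 2.481 + 2.599 = 8.096
σ²_T = 8.096 + 2 × 5.262 = 18.620
α (item deleted) = (5/4)·(1 − 8.096/18.620) = 0.706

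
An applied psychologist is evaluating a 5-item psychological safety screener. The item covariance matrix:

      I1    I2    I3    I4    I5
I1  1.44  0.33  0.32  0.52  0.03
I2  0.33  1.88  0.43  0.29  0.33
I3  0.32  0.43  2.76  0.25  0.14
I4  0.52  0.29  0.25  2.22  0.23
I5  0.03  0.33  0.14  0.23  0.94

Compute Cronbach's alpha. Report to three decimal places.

α = 0.479

Σσ²ᵢ = 1.44 + 1.88 + 2.76 + 2.22 + 0.94 = 9.24
Σ_{i<j} σ_ij = 2.87
total variance = 9.24 + 2 × 2.87 = 14.98
α = (k/(k−1))·(1 − Σσ²ᵢ/total variance) = (5/4)·(1 − 9.24/14.98) = 0.479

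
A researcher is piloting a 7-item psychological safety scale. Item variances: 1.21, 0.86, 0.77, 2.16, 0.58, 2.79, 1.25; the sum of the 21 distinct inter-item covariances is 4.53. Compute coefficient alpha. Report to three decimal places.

coefficient alpha = 0.566

Σσᵢ² = 1.21 + 0.86 + 0.77 + 2.16 + 0.58 + 2.79 + 1.25 = 9.62
Sum of distinct covariances = 4.53
σ²_total = Σσᵢ² + 2·Σcov = 9.62 + 2 × 4.53 = 18.68
α = (7/6)·(1 − 9.62/18.68) = 0.566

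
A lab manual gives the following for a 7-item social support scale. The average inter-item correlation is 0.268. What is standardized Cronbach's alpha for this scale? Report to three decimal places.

α = 0.719

Standardized α = k·r̄ / (1 + (k−1)·r̄) = 7 × 0.268 / (1 + 6 × 0.268)
  = 1.8760 / 2.6080 = 0.719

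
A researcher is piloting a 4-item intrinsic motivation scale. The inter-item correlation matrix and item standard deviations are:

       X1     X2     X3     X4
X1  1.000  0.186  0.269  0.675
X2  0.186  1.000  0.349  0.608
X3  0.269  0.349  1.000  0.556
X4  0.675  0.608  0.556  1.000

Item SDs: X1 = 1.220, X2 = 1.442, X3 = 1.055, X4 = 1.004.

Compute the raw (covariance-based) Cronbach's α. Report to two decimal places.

Σσ²ᵢ = 1.220² + 1.442² + 1.055² + 1.004² = 5.6888
Covariances σ_ij = r_ij · s_i · s_j:
  σ(X1,X2) = 0.186 × 1.220 × 1.442 = 0.3272
  σ(X1,X3) = 0.269 × 1.220 × 1.055 = 0.3462
  σ(X1,X4) = 0.675 × 1.220 × 1.004 = 0.8268
  σ(X2,X3) = 0.349 × 1.442 × 1.055 = 0.5309
  σ(X2,X4) = 0.608 × 1.442 × 1.004 = 0.8802
  σ(X3,X4) = 0.556 × 1.055 × 1.004 = 0.5889
σ²_T = Σσ²ᵢ + 2·Σσ_ij = 5.6888 + 2 × 3.5002 = 12.6892
α = (4/3)·(1 − 5.6888/12.6892) = 0.74

α = 0.74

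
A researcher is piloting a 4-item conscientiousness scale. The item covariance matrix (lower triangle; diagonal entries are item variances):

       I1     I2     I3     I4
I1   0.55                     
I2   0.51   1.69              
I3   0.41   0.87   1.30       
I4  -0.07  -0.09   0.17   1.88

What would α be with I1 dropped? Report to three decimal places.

Remaining items: I2, I3, I4 (k = 3).
Σσ²ᵢ = 1.69 + 1.30 + 1.88 = 4.87
σ²_T = 4.87 + 2 × 0.95 = 6.77
α (item deleted) = (3/2)·(1 − 4.87/6.77) = 0.421

α = 0.421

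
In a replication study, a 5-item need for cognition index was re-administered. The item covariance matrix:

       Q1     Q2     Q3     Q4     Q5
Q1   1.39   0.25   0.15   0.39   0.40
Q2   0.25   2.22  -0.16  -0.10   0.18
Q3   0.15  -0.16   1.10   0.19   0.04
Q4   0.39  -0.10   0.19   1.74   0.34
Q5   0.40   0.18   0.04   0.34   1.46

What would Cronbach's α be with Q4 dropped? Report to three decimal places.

Remaining items: Q1, Q2, Q3, Q5 (k = 4).
sum of item variances = 1.39 + 2.22 + 1.10 + 1.46 = 6.17
Var(T) = 6.17 + 2 × 0.86 = 7.89
α (item deleted) = (4/3)·(1 − 6.17/7.89) = 0.291

Cronbach's α = 0.291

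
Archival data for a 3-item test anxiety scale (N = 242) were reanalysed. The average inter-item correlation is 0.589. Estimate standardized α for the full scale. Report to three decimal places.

Standardized α = k·r̄ / (1 + (k−1)·r̄) = 3 × 0.589 / (1 + 2 × 0.589)
  = 1.7670 / 2.1780 = 0.811

α = 0.811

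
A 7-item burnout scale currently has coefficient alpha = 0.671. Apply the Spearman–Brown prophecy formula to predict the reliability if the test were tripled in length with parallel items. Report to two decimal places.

predicted reliability = 0.86

Length factor m = 3
α' = m·α / (1 + (m−1)·α)
   = 3 × 0.671 / (1 + (3 − 1) × 0.671)
   = 2.0130 / 2.3420 = 0.86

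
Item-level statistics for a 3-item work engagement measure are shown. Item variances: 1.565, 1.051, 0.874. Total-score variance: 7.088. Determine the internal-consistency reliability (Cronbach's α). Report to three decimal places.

ΣVar(i) = 1.565 + 1.051 + 0.874 = 3.490
α = (k/(k−1))·(1 − ΣVar(i)/total variance) = (3/2)·(1 − 3.490/7.088) = 0.761

α = 0.761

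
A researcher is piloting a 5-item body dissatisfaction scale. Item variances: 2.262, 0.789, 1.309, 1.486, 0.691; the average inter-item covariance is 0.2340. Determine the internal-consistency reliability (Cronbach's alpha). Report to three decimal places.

Cronbach's alpha = 0.522

ΣVar(i) = 2.262 + 0.789 + 1.309 + 1.486 + 0.691 = 6.537
Sum of the 10 distinct covariances = 10 × 0.2340 = 2.3400
σ²_T = ΣVar(i) + 2·Σcov = 6.537 + 2 × 2.3400 = 11.2170
α = (5/4)·(1 − 6.537/11.2170) = 0.522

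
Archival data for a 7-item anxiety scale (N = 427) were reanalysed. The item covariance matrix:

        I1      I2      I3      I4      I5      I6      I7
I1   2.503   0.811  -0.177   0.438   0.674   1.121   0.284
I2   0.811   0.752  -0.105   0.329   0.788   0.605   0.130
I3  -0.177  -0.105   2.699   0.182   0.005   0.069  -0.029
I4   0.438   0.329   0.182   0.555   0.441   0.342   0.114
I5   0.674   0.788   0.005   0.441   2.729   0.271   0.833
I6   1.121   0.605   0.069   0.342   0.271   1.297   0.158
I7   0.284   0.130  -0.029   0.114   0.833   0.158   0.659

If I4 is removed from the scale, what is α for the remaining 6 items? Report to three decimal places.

Remaining items: I1, I2, I3, I5, I6, I7 (k = 6).
Σσᵢ² = 2.503 + 0.752 + 2.699 + 2.729 + 1.297 + 0.659 = 10.639
Var(T) = 10.639 + 2 × 5.438 = 21.515
α (item deleted) = (6/5)·(1 − 10.639/21.515) = 0.607

α = 0.607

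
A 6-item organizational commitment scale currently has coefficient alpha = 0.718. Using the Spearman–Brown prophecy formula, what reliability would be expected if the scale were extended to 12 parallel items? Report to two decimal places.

Length factor m = 12/6 = 2.0000
α' = m·α / (1 + (m−1)·α)
   = 12/6 × 0.718 / (1 + (12/6 − 1) × 0.718)
   = 1.4360 / 1.7180 = 0.84

predicted reliability = 0.84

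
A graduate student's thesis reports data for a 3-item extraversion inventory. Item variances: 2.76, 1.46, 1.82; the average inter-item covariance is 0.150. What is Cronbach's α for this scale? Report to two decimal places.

Cronbach's α = 0.19

Σσ²ᵢ = 2.76 + 1.46 + 1.82 = 6.04
Sum of the 3 distinct covariances = 3 × 0.150 = 0.450
σ²_T = Σσ²ᵢ + 2·Σcov = 6.04 + 2 × 0.450 = 6.940
α = (3/2)·(1 − 6.04/6.940) = 0.19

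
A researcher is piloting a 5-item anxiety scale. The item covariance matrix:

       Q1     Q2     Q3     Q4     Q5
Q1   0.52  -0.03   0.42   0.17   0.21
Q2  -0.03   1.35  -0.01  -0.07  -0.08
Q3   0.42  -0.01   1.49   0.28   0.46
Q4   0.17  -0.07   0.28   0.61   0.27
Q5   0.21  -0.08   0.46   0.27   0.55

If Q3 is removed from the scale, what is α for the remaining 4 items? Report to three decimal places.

Remaining items: Q1, Q2, Q4, Q5 (k = 4).
Σσᵢ² = 0.52 + 1.35 + 0.61 + 0.55 = 3.03
total variance = 3.03 + 2 × 0.47 = 3.97
α (item deleted) = (4/3)·(1 − 3.03/3.97) = 0.316

α = 0.316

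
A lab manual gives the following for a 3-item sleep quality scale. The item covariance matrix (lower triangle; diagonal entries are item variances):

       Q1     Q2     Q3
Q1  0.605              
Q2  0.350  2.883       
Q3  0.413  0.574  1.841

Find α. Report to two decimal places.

Σσᵢ² = 0.605 + 2.883 + 1.841 = 5.329
Sum of off-diagonal covariances = 1.337
σ²_total = 5.329 + 2 × 1.337 = 8.003
α = (k/(k−1))·(1 − Σσᵢ²/σ²_total) = (3/2)·(1 − 5.329/8.003) = 0.50

α = 0.50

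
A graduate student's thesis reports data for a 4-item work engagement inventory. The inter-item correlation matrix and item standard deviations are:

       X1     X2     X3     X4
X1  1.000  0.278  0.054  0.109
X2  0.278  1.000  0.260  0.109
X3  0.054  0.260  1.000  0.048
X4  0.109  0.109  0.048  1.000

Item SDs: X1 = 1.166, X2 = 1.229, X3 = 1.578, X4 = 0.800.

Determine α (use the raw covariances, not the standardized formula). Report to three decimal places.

α = 0.397

Σσ²ᵢ = 1.166² + 1.229² + 1.578² + 0.800² = 6.0001
Covariances σ_ij = r_ij · s_i · s_j:
  σ(X1,X2) = 0.278 × 1.166 × 1.229 = 0.3984
  σ(X1,X3) = 0.054 × 1.166 × 1.578 = 0.0994
  σ(X1,X4) = 0.109 × 1.166 × 0.800 = 0.1017
  σ(X2,X3) = 0.260 × 1.229 × 1.578 = 0.5042
  σ(X2,X4) = 0.109 × 1.229 × 0.800 = 0.1072
  σ(X3,X4) = 0.048 × 1.578 × 0.800 = 0.0606
σ²_T = Σσ²ᵢ + 2·Σσ_ij = 6.0001 + 2 × 1.2715 = 8.5431
α = (4/3)·(1 − 6.0001/8.5431) = 0.397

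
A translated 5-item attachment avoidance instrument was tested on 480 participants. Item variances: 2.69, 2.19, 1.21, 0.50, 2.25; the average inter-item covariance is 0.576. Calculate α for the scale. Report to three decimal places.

ΣVar(i) = 2.69 + 2.19 + 1.21 + 0.50 + 2.25 = 8.84
Sum of the 10 distinct covariances = 10 × 0.576 = 5.760
total variance = ΣVar(i) + 2·Σcov = 8.84 + 2 × 5.760 = 20.360
α = (5/4)·(1 − 8.84/20.360) = 0.707

α = 0.707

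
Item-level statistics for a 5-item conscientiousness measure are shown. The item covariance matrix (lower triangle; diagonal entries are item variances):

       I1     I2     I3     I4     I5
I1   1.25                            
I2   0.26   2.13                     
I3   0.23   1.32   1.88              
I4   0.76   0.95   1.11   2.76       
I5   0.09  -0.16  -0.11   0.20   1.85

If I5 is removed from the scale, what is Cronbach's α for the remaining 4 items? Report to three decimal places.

Remaining items: I1, I2, I3, I4 (k = 4).
Σσᵢ² = 1.25 + 2.13 + 1.88 + 2.76 = 8.02
σ²_total = 8.02 + 2 × 4.63 = 17.28
α (item deleted) = (4/3)·(1 − 8.02/17.28) = 0.715

Cronbach's α = 0.715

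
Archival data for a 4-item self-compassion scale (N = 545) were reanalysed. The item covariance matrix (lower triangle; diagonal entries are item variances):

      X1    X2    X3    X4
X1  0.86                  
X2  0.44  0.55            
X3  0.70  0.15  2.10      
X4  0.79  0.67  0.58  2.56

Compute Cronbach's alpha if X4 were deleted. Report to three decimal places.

α = 0.635

Remaining items: X1, X2, X3 (k = 3).
Σσ²ᵢ = 0.86 + 0.55 + 2.10 = 3.51
σ²_total = 3.51 + 2 × 1.29 = 6.09
α (item deleted) = (3/2)·(1 − 3.51/6.09) = 0.635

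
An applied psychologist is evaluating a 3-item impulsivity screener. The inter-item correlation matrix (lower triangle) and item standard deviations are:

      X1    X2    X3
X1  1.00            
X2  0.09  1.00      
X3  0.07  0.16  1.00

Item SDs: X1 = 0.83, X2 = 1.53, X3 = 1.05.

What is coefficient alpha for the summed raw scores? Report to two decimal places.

coefficient alpha = 0.26

Σσ²ᵢ = 0.83² + 1.53² + 1.05² = 4.1323
Covariances σ_ij = r_ij · s_i · s_j:
  σ(X1,X2) = 0.09 × 0.83 × 1.53 = 0.1143
  σ(X1,X3) = 0.07 × 0.83 × 1.05 = 0.0610
  σ(X2,X3) = 0.16 × 1.53 × 1.05 = 0.2570
σ²_T = Σσ²ᵢ + 2·Σσ_ij = 4.1323 + 2 × 0.4323 = 4.9969
α = (3/2)·(1 − 4.1323/4.9969) = 0.26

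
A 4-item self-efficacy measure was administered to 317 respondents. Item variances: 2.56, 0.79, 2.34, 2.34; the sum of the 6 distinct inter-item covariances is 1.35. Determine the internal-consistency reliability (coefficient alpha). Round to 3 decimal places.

coefficient alpha = 0.336

Σσᵢ² = 2.56 + 0.79 + 2.34 + 2.34 = 8.03
Sum of distinct covariances = 1.35
σ²_T = Σσᵢ² + 2·Σcov = 8.03 + 2 × 1.35 = 10.73
α = (4/3)·(1 − 8.03/10.73) = 0.336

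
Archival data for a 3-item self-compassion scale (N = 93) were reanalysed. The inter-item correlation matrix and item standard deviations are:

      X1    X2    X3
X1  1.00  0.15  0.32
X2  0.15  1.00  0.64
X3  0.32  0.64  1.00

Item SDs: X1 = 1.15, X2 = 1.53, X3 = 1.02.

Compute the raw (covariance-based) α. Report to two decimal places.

Σσ²ᵢ = 1.15² + 1.53² + 1.02² = 4.7038
Covariances σ_ij = r_ij · s_i · s_j:
  σ(X1,X2) = 0.15 × 1.15 × 1.53 = 0.2639
  σ(X1,X3) = 0.32 × 1.15 × 1.02 = 0.3754
  σ(X2,X3) = 0.64 × 1.53 × 1.02 = 0.9988
σ²_T = Σσ²ᵢ + 2·Σσ_ij = 4.7038 + 2 × 1.6381 = 7.9800
α = (3/2)·(1 − 4.7038/7.9800) = 0.62

α = 0.62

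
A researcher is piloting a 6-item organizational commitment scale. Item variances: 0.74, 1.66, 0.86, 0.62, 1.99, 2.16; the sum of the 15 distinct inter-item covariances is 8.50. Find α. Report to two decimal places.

sum of item variances = 0.74 + 1.66 + 0.86 + 0.62 + 1.99 + 2.16 = 8.03
Sum of distinct covariances = 8.50
σ²_T = sum of item variances + 2·Σcov = 8.03 + 2 × 8.50 = 25.03
α = (6/5)·(1 − 8.03/25.03) = 0.82

α = 0.82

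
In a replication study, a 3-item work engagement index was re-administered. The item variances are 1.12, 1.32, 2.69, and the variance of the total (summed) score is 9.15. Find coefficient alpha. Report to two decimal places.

α = 0.66

Σσᵢ² = 1.12 + 1.32 + 2.69 = 5.13
α = (k/(k−1))·(1 − Σσᵢ²/Var(T)) = (3/2)·(1 − 5.13/9.15) = 0.66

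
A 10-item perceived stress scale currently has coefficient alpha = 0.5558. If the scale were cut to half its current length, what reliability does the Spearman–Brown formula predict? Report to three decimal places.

predicted reliability = 0.385

Length factor m = 1/2
α' = m·α / (1 − (1−m)·α)
   = 1/2 × 0.5558 / (1 − (1 − 1/2) × 0.5558)
   = 0.2779 / 0.7221 = 0.385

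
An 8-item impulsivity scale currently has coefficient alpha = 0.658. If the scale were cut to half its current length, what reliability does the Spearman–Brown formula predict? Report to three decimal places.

Length factor m = 1/2
α' = m·α / (1 − (1−m)·α)
   = 1/2 × 0.658 / (1 − (1 − 1/2) × 0.658)
   = 0.3290 / 0.6710 = 0.490

predicted reliability = 0.490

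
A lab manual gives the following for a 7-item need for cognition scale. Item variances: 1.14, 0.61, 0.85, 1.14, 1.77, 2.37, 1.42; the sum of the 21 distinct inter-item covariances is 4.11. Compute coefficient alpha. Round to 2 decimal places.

coefficient alpha = 0.55

Σσ²ᵢ = 1.14 + 0.61 + 0.85 + 1.14 + 1.77 + 2.37 + 1.42 = 9.30
Sum of distinct covariances = 4.11
σ²_T = Σσ²ᵢ + 2·Σcov = 9.30 + 2 × 4.11 = 17.52
α = (7/6)·(1 − 9.30/17.52) = 0.55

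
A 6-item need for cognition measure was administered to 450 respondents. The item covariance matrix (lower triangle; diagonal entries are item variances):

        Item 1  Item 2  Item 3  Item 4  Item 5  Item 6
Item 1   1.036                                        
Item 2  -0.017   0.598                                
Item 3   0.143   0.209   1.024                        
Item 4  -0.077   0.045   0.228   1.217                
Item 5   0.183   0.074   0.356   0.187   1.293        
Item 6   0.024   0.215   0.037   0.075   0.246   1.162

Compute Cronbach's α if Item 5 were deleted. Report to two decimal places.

α = 0.32

Remaining items: Item 1, Item 2, Item 3, Item 4, Item 6 (k = 5).
sum of item variances = 1.036 + 0.598 + 1.024 + 1.217 + 1.162 = 5.037
σ²_T = 5.037 + 2 × 0.882 = 6.801
α (item deleted) = (5/4)·(1 − 5.037/6.801) = 0.32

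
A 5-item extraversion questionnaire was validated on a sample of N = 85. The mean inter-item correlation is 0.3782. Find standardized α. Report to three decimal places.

Standardized α = k·r̄ / (1 + (k−1)·r̄) = 5 × 0.3782 / (1 + 4 × 0.3782)
  = 1.8910 / 2.5128 = 0.753

α = 0.753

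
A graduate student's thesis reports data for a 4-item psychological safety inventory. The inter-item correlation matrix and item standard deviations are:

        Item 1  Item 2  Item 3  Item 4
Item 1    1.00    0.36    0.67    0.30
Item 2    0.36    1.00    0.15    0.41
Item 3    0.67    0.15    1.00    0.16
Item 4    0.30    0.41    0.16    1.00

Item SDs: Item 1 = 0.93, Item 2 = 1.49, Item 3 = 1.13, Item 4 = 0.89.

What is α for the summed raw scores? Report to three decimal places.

α = 0.644

Σσ²ᵢ = 0.93² + 1.49² + 1.13² + 0.89² = 5.1540
Covariances σ_ij = r_ij · s_i · s_j:
  σ(Item 1,Item 2) = 0.36 × 0.93 × 1.49 = 0.4989
  σ(Item 1,Item 3) = 0.67 × 0.93 × 1.13 = 0.7041
  σ(Item 1,Item 4) = 0.30 × 0.93 × 0.89 = 0.2483
  σ(Item 2,Item 3) = 0.15 × 1.49 × 1.13 = 0.2526
  σ(Item 2,Item 4) = 0.41 × 1.49 × 0.89 = 0.5437
  σ(Item 3,Item 4) = 0.16 × 1.13 × 0.89 = 0.1609
σ²_T = Σσ²ᵢ + 2·Σσ_ij = 5.1540 + 2 × 2.4085 = 9.9710
α = (4/3)·(1 − 5.1540/9.9710) = 0.644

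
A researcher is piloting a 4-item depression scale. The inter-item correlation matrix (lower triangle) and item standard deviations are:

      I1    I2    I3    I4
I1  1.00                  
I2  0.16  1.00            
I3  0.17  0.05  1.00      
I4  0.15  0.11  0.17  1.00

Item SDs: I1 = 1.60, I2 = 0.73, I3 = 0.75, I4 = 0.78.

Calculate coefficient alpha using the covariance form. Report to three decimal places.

coefficient alpha = 0.353

Σσ²ᵢ = 1.60² + 0.73² + 0.75² + 0.78² = 4.2638
Covariances σ_ij = r_ij · s_i · s_j:
  σ(I1,I2) = 0.16 × 1.60 × 0.73 = 0.1869
  σ(I1,I3) = 0.17 × 1.60 × 0.75 = 0.2040
  σ(I1,I4) = 0.15 × 1.60 × 0.78 = 0.1872
  σ(I2,I3) = 0.05 × 0.73 × 0.75 = 0.0274
  σ(I2,I4) = 0.11 × 0.73 × 0.78 = 0.0626
  σ(I3,I4) = 0.17 × 0.75 × 0.78 = 0.0995
σ²_T = Σσ²ᵢ + 2·Σσ_ij = 4.2638 + 2 × 0.7676 = 5.7990
α = (4/3)·(1 − 4.2638/5.7990) = 0.353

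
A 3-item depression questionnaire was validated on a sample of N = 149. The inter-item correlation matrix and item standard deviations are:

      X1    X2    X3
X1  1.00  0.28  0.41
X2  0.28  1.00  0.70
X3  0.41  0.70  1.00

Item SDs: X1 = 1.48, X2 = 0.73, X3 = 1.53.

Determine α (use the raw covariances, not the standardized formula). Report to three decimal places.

Σσ²ᵢ = 1.48² + 0.73² + 1.53² = 5.0642
Covariances σ_ij = r_ij · s_i · s_j:
  σ(X1,X2) = 0.28 × 1.48 × 0.73 = 0.3025
  σ(X1,X3) = 0.41 × 1.48 × 1.53 = 0.9284
  σ(X2,X3) = 0.70 × 0.73 × 1.53 = 0.7818
σ²_T = Σσ²ᵢ + 2·Σσ_ij = 5.0642 + 2 × 2.0127 = 9.0896
α = (3/2)·(1 − 5.0642/9.0896) = 0.664

α = 0.664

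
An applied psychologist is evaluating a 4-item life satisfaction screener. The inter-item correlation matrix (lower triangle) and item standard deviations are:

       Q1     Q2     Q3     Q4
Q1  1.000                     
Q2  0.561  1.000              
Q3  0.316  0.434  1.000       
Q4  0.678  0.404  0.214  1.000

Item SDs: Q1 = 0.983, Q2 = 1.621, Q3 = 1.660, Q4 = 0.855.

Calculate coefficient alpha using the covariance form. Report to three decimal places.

Σσ²ᵢ = 0.983² + 1.621² + 1.660² + 0.855² = 7.0806
Covariances σ_ij = r_ij · s_i · s_j:
  σ(Q1,Q2) = 0.561 × 0.983 × 1.621 = 0.8939
  σ(Q1,Q3) = 0.316 × 0.983 × 1.660 = 0.5156
  σ(Q1,Q4) = 0.678 × 0.983 × 0.855 = 0.5698
  σ(Q2,Q3) = 0.434 × 1.621 × 1.660 = 1.1678
  σ(Q2,Q4) = 0.404 × 1.621 × 0.855 = 0.5599
  σ(Q3,Q4) = 0.214 × 1.660 × 0.855 = 0.3037
σ²_T = Σσ²ᵢ + 2·Σσ_ij = 7.0806 + 2 × 4.0107 = 15.1020
α = (4/3)·(1 − 7.0806/15.1020) = 0.708

coefficient alpha = 0.708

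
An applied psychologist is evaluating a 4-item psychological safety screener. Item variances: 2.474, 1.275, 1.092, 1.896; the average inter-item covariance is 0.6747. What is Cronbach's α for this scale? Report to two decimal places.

α = 0.73

Σσᵢ² = 2.474 + 1.275 + 1.092 + 1.896 = 6.737
Sum of the 6 distinct covariances = 6 × 0.6747 = 4.0482
total variance = Σσᵢ² + 2·Σcov = 6.737 + 2 × 4.0482 = 14.8334
α = (4/3)·(1 − 6.737/14.8334) = 0.73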